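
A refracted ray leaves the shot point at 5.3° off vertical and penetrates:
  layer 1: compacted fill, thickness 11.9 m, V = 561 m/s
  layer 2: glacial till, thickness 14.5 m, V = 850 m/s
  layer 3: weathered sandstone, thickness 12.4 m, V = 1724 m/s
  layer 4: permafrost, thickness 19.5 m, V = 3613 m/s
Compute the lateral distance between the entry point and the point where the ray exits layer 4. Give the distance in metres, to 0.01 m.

Apply Snell's law at each interface; in layer i the horizontal offset is hᵢ·tan θᵢ.
Layer 1: θ = 5.30°; offset = 11.9·tan 5.30° = 1.1039 m.
Layer 2: sin θ = 850·sin 5.3°/561 = 0.1400, θ = 8.05°; offset = 14.5·tan 8.05° = 2.0495 m.
Layer 3: sin θ = 1724·sin 5.3°/561 = 0.2839, θ = 16.49°; offset = 12.4·tan 16.49° = 3.6709 m.
Layer 4: sin θ = 3613·sin 5.3°/561 = 0.5949, θ = 36.50°; offset = 19.5·tan 36.50° = 14.4319 m.
Σ offsets = 21.2562 m.

21.26 m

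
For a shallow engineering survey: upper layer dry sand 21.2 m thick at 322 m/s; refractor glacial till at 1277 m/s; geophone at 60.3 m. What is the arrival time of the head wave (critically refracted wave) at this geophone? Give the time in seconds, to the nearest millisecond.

θ_c = arcsin(V₁/V₂) = arcsin(322/1277) = 14.60°, cos θ_c = 0.9677.
Intercept time tᵢ = 2h cos θ_c / V₁ = 2·21.2·0.9677/322 = 0.12742 s.
t = x/V₂ + tᵢ = 60.3/1277 + 0.12742 = 0.17464 s.

0.175 s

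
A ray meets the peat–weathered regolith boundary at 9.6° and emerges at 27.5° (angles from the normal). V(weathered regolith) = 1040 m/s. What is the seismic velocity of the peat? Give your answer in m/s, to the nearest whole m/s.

376 m/s

Snell's law: sin 9.6°/V₁ = sin 27.5°/V₂.
V₁ = V₂·sin 9.6°/sin 27.5° = 1040 × 0.3612 = 375.61 m/s.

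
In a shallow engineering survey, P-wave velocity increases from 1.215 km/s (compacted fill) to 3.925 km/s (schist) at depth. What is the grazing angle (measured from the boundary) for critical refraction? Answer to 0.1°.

72.0°

Critical incidence: sin θ_c = V₁/V₂ = 1.215/3.925 = 0.3096.
θ_c = arcsin 0.3096 = 18.03°.
Measured from the interface: 90° − 18.03° = 71.97°.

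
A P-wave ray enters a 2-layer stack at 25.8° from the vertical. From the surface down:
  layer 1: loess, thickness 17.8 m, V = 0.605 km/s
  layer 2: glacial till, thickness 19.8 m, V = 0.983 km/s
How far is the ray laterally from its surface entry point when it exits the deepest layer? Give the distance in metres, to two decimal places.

28.41 m

Ray parameter p = sin 25.8° / 0.605 km/s = 7.1939e-01 s/km.
Layer 1: θ = 25.80°; offset = 17.8·tan 25.80° = 8.6049 m.
Layer 2: sin θ = p·0.983 = 0.7072 → θ = 45.00°; offset = 19.8·tan 45.00° = 19.8030 m.
Σ offsets = 28.4079 m.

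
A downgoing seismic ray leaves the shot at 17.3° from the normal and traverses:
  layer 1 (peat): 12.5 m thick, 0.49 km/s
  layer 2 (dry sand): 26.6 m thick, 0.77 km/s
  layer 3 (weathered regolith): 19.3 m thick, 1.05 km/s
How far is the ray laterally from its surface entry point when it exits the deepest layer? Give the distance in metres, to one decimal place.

Apply Snell's law at each interface; in layer i the horizontal offset is hᵢ·tan θᵢ.
Layer 1: θ = 17.30°; offset = 12.5·tan 17.30° = 3.893 m.
Layer 2: sin θ = 0.77·sin 17.3°/0.49 = 0.4673, θ = 27.86°; offset = 26.6·tan 27.86° = 14.060 m.
Layer 3: sin θ = 1.05·sin 17.3°/0.49 = 0.6372, θ = 39.59°; offset = 19.3·tan 39.59° = 15.958 m.
Summing the layer offsets gives 33.911 m.

33.9 m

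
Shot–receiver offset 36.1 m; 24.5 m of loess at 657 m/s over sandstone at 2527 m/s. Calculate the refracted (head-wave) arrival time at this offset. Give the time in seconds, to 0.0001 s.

0.0863 s

θ_c = arcsin(V₁/V₂) = arcsin(657/2527) = 15.07°, cos θ_c = 0.9656.
Intercept time tᵢ = 2h cos θ_c / V₁ = 2·24.5·0.9656/657 = 0.07202 s.
t = x/V₂ + tᵢ = 36.1/2527 + 0.07202 = 0.08630 s.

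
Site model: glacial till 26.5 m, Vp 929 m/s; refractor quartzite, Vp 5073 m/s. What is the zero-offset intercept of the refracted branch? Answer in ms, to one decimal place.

θ_c = arcsin(V₁/V₂) = arcsin(929/5073) = 10.55°; cos θ_c = 0.9831.
tᵢ = 2h·cos θ_c / V₁ = 2·26.5·0.9831 / 929 = 0.05609 s.

56.1 ms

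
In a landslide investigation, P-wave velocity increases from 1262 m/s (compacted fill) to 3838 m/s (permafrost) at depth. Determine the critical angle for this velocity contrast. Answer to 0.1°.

19.2°

At critical incidence the refracted ray runs along the interface (θ₂ = 90°), so sin θ_c = V₁/V₂.
θ_c = arcsin(1262/3838) = arcsin 0.3288 = 19.20°.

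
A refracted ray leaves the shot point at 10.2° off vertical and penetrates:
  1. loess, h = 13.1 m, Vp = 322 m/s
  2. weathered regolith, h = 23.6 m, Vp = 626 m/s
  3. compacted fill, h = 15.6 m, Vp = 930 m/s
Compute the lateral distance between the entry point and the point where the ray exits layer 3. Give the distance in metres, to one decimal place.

20.3 m

Ray parameter p = sin 10.2° / 322 m/s = 5.4995e-04 s/m.
Layer 1: θ = 10.20°; offset = 13.1·tan 10.20° = 2.357 m.
Layer 2: sin θ = p·626 = 0.3443 → θ = 20.14°; offset = 23.6·tan 20.14° = 8.654 m.
Layer 3: sin θ = p·930 = 0.5115 → θ = 30.76°; offset = 15.6·tan 30.76° = 9.285 m.
Total horizontal offset = 20.296 m.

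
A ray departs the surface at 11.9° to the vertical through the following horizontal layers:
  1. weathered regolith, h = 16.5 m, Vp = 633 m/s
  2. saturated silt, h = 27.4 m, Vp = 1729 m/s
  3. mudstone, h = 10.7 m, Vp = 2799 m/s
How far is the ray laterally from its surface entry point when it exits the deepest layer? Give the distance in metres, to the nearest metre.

p = sin θ₁/V₁ = sin 11.9°/633 = 3.2576e-04 s/m is conserved through the stack.
Layer 1: θ = 11.90°; offset = 16.5·tan 11.90° = 3.477 m.
Layer 2: sin θ = p·1729 = 0.5632 → θ = 34.28°; offset = 27.4·tan 34.28° = 18.677 m.
Layer 3: sin θ = p·2799 = 0.9118 → θ = 65.75°; offset = 10.7·tan 65.75° = 23.758 m.
Total horizontal offset = 45.912 m.

46 m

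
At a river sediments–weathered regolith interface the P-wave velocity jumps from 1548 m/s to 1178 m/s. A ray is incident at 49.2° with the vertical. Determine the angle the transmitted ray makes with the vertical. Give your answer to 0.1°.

35.2°

Snell's law: sin θ₂ = (V₂/V₁)·sin θ₁ = (1178/1548)·sin 49.2° = 0.5761.
θ₂ = arcsin 0.5761 = 35.17° from the normal.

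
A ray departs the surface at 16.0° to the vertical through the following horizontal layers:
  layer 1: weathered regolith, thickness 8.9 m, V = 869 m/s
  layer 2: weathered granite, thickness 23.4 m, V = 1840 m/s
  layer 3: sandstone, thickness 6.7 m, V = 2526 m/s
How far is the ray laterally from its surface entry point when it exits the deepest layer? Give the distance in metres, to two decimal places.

28.34 m

Ray parameter p = sin 16.0° / 869 m/s = 3.1719e-04 s/m.
Layer 1: θ = 16.00°; offset = 8.9·tan 16.00° = 2.5520 m.
Layer 2: sin θ = p·1840 = 0.5836 → θ = 35.71°; offset = 23.4·tan 35.71° = 16.8184 m.
Layer 3: sin θ = p·2526 = 0.8012 → θ = 53.25°; offset = 6.7·tan 53.25° = 8.9713 m.
Summing the layer offsets gives 28.3418 m.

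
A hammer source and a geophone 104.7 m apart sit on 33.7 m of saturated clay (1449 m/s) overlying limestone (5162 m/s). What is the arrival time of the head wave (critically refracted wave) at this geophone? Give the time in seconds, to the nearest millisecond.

0.065 s

θ_c = arcsin(V₁/V₂) = arcsin(1449/5162) = 16.30°, cos θ_c = 0.9598.
Intercept time tᵢ = 2h cos θ_c / V₁ = 2·33.7·0.9598/1449 = 0.04464 s.
t = x/V₂ + tᵢ = 104.7/5162 + 0.04464 = 0.06493 s.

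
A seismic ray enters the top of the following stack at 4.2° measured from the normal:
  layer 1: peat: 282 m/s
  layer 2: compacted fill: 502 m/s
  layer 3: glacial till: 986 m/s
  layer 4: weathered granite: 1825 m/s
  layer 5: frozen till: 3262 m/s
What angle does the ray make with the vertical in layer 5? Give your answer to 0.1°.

Snell's law across each interface conserves sin θ / V, so sin θ_5 = V_5·sin θ₁/V₁.
sin θ_5 = 3262 × sin 4.2° / 282 = 0.8472.
θ_5 = 57.91° from the vertical.

57.9°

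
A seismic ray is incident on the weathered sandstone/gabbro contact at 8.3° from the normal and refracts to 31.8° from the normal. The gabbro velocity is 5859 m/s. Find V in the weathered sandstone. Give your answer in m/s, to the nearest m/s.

1605 m/s

sin 8.3° = 0.1444; sin 31.8° = 0.5270.
V₁ = V₂·(sin θ₁/sin θ₂) = 5859·(0.1444/0.5270) = 1605.04 m/s.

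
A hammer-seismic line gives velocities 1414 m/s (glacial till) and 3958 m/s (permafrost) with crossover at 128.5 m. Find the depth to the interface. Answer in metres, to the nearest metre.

44 m

x_cross = 2h·√((V₂+V₁)/(V₂−V₁)) → h = x_cross / (2·√((V₂+V₁)/(V₂−V₁))).
√((V₂+V₁)/(V₂−V₁)) = √((3958+1414)/(3958−1414)) = 1.4531.
h = 128.5 / (2·1.4531) = 44.21 m.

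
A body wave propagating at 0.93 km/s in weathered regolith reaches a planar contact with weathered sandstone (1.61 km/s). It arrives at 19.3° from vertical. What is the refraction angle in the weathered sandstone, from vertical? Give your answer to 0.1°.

Snell's law: sin θ₂ = (V₂/V₁)·sin θ₁ = (1.61/0.93)·sin 19.3° = 0.5722.
θ₂ = arcsin 0.5722 = 34.90° from the normal.

34.9°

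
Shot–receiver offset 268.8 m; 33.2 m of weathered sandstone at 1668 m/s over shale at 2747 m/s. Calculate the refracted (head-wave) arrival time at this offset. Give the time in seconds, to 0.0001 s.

t = x/V₂ + 2h·√(V₂²−V₁²)/(V₁V₂).
√(V₂²−V₁²) = √(2747²−1668²) = 2182.6 m/s; delay term = 2·33.2·2182.6/(1668·2747) = 0.03163 s.
t = 268.8/2747 + 0.03163 = 0.12948 s.

0.1295 s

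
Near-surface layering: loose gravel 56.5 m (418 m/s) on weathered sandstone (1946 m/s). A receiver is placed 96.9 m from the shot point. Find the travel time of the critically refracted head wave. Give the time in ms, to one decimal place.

313.8 ms

t = x/V₂ + 2h·√(V₂²−V₁²)/(V₁V₂).
√(V₂²−V₁²) = √(1946²−418²) = 1900.6 m/s; delay term = 2·56.5·1900.6/(418·1946) = 0.26402 s.
t = 96.9/1946 + 0.26402 = 0.31382 s.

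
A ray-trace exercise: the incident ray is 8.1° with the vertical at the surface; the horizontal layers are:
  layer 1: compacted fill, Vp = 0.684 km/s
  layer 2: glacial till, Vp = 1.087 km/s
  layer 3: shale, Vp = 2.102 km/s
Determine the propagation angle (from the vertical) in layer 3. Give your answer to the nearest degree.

26°

Ray parameter p = sin 8.1° / 0.684 = 2.0600e-01 s/km.
sin θ_3 = p·V_3 = 2.0600e-01 × 2.102 = 0.4330.
θ_3 = 25.66° from the vertical.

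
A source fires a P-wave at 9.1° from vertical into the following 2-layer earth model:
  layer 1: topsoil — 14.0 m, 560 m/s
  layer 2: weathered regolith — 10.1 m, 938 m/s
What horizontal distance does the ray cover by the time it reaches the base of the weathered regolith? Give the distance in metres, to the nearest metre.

p = sin θ₁/V₁ = sin 9.1°/560 = 2.8243e-04 s/m is conserved through the stack.
Layer 1: θ = 9.10°; offset = 14.0·tan 9.10° = 2.242 m.
Layer 2: sin θ = p·938 = 0.2649 → θ = 15.36°; offset = 10.1·tan 15.36° = 2.775 m.
Summing the layer offsets gives 5.017 m.

5 m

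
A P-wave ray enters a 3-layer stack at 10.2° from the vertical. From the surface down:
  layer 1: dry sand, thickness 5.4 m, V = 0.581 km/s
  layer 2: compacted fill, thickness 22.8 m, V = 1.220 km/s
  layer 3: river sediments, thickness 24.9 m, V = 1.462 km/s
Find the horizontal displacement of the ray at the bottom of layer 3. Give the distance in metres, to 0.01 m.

Ray parameter p = sin 10.2° / 0.581 km/s = 3.0479e-01 s/km.
Layer 1: θ = 10.20°; offset = 5.4·tan 10.20° = 0.9716 m.
Layer 2: sin θ = p·1.220 = 0.3718 → θ = 21.83°; offset = 22.8·tan 21.83° = 9.1330 m.
Layer 3: sin θ = p·1.462 = 0.4456 → θ = 26.46°; offset = 24.9·tan 26.46° = 12.3942 m.
Summing the layer offsets gives 22.4988 m.

22.50 m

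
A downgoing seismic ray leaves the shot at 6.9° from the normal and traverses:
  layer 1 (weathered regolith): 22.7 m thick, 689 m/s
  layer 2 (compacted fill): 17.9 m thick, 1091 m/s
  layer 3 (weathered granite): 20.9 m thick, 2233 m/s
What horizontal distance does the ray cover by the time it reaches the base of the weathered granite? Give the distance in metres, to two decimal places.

15.05 m

Ray parameter p = sin 6.9° / 689 m/s = 1.7436e-04 s/m.
Layer 1: θ = 6.90°; offset = 22.7·tan 6.90° = 2.7470 m.
Layer 2: sin θ = p·1091 = 0.1902 → θ = 10.97°; offset = 17.9·tan 10.97° = 3.4685 m.
Layer 3: sin θ = p·2233 = 0.3894 → θ = 22.91°; offset = 20.9·tan 22.91° = 8.8347 m.
Σ offsets = 15.0502 m.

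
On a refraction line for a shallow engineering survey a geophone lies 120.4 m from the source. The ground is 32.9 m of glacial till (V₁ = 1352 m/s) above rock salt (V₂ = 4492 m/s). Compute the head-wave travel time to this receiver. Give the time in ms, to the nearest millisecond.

73 ms

t = x/V₂ + 2h·√(V₂²−V₁²)/(V₁V₂).
√(V₂²−V₁²) = √(4492²−1352²) = 4283.7 m/s; delay term = 2·32.9·4283.7/(1352·4492) = 0.04641 s.
t = 120.4/4492 + 0.04641 = 0.07322 s.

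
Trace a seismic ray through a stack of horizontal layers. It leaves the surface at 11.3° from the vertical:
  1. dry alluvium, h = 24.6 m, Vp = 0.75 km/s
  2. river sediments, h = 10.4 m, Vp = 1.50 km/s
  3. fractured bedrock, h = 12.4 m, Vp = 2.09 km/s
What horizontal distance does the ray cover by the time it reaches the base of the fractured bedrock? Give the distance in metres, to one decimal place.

Apply Snell's law at each interface; in layer i the horizontal offset is hᵢ·tan θᵢ.
Layer 1: θ = 11.30°; offset = 24.6·tan 11.30° = 4.916 m.
Layer 2: sin θ = 1.50·sin 11.3°/0.75 = 0.3919, θ = 23.07°; offset = 10.4·tan 23.07° = 4.430 m.
Layer 3: sin θ = 2.09·sin 11.3°/0.75 = 0.5460, θ = 33.10°; offset = 12.4·tan 33.10° = 8.082 m.
Σ offsets = 17.428 m.

17.4 m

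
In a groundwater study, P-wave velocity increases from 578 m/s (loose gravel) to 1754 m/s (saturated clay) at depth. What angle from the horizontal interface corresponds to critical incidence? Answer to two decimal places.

Critical incidence: sin θ_c = V₁/V₂ = 578/1754 = 0.3295.
θ_c = arcsin 0.3295 = 19.24°.
Measured from the interface: 90° − 19.24° = 70.76°.

70.76°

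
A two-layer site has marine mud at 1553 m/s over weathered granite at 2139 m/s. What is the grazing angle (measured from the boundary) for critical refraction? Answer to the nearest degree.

43°

Critical incidence: sin θ_c = V₁/V₂ = 1553/2139 = 0.7260.
θ_c = arcsin 0.7260 = 46.56°.
Measured from the interface: 90° − 46.56° = 43.44°.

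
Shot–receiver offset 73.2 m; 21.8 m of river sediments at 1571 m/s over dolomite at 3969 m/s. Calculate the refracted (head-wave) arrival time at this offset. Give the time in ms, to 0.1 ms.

t = x/V₂ + 2h·√(V₂²−V₁²)/(V₁V₂).
√(V₂²−V₁²) = √(3969²−1571²) = 3644.8 m/s; delay term = 2·21.8·3644.8/(1571·3969) = 0.02549 s.
t = 73.2/3969 + 0.02549 = 0.04393 s.

43.9 ms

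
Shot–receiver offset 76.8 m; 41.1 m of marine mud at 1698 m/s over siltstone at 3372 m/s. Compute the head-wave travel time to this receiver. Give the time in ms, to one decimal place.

64.6 ms

θ_c = arcsin(V₁/V₂) = arcsin(1698/3372) = 30.24°, cos θ_c = 0.8640.
Intercept time tᵢ = 2h cos θ_c / V₁ = 2·41.1·0.8640/1698 = 0.04182 s.
t = x/V₂ + tᵢ = 76.8/3372 + 0.04182 = 0.06460 s.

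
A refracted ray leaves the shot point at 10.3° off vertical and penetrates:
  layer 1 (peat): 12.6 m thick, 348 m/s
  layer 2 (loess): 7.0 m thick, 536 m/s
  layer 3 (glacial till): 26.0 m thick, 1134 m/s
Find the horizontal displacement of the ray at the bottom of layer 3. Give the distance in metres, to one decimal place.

p = sin θ₁/V₁ = sin 10.3°/348 = 5.1380e-04 s/m is conserved through the stack.
Layer 1: θ = 10.30°; offset = 12.6·tan 10.30° = 2.290 m.
Layer 2: sin θ = p·536 = 0.2754 → θ = 15.99°; offset = 7.0·tan 15.99° = 2.005 m.
Layer 3: sin θ = p·1134 = 0.5826 → θ = 35.64°; offset = 26.0·tan 35.64° = 18.640 m.
Total horizontal offset = 22.935 m.

22.9 m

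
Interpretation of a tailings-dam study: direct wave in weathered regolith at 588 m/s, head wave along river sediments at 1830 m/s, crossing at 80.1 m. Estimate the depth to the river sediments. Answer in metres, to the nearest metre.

h = (x_cross/2)·√((V₂−V₁)/(V₂+V₁)).
(V₂−V₁)/(V₂+V₁) = (1830−588)/(1830+588) = 0.5136; √ = 0.7167.
h = (80.1/2)·0.7167 = 28.70 m.

29 m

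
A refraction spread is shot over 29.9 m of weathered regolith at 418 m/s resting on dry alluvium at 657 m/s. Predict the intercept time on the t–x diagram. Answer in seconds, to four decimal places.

0.1104 s

tᵢ = 2h·√(V₂²−V₁²)/(V₁V₂).
√(V₂²−V₁²) = √(657²−418²) = 506.9 m/s.
tᵢ = 2·29.9·506.9/(418·657) = 0.11037 s.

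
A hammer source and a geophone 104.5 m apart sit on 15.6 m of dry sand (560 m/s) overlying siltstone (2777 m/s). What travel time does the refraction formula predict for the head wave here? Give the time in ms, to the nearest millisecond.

92 ms

θ_c = arcsin(V₁/V₂) = arcsin(560/2777) = 11.63°, cos θ_c = 0.9795.
Intercept time tᵢ = 2h cos θ_c / V₁ = 2·15.6·0.9795/560 = 0.05457 s.
t = x/V₂ + tᵢ = 104.5/2777 + 0.05457 = 0.09220 s.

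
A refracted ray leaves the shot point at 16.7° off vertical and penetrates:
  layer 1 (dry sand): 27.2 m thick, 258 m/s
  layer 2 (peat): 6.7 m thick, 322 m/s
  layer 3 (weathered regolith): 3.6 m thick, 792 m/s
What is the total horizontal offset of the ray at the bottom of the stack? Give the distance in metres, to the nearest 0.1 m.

17.5 m

Apply Snell's law at each interface; in layer i the horizontal offset is hᵢ·tan θᵢ.
Layer 1: θ = 16.70°; offset = 27.2·tan 16.70° = 8.160 m.
Layer 2: sin θ = 322·sin 16.7°/258 = 0.3586, θ = 21.02°; offset = 6.7·tan 21.02° = 2.574 m.
Layer 3: sin θ = 792·sin 16.7°/258 = 0.8821, θ = 61.90°; offset = 3.6·tan 61.90° = 6.742 m.
Summing the layer offsets gives 17.477 m.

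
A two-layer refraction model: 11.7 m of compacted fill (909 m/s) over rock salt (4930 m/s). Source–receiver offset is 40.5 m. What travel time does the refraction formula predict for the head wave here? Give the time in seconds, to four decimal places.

0.0335 s

t = x/V₂ + 2h·√(V₂²−V₁²)/(V₁V₂).
√(V₂²−V₁²) = √(4930²−909²) = 4845.5 m/s; delay term = 2·11.7·4845.5/(909·4930) = 0.02530 s.
t = 40.5/4930 + 0.02530 = 0.03352 s.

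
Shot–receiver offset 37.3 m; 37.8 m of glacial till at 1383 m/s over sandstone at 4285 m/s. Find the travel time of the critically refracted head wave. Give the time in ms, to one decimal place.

θ_c = arcsin(V₁/V₂) = arcsin(1383/4285) = 18.83°, cos θ_c = 0.9465.
Intercept time tᵢ = 2h cos θ_c / V₁ = 2·37.8·0.9465/1383 = 0.05174 s.
t = x/V₂ + tᵢ = 37.3/4285 + 0.05174 = 0.06044 s.

60.4 ms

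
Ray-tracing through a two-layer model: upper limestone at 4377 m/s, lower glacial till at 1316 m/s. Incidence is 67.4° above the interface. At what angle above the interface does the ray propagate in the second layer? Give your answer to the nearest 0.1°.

Convert to the normal: θ₁ = 90° − 67.4° = 22.6°.
sin θ₁/V₁ = sin θ₂/V₂ ⇒ sin θ₂ = 1316·sin 22.6°/4377 = 1316·0.3843/4377 = 0.1155.
θ₂ = arcsin 0.1155 = 6.63° from the normal.
From the interface: 90° − 6.63° = 83.37°.

83.4°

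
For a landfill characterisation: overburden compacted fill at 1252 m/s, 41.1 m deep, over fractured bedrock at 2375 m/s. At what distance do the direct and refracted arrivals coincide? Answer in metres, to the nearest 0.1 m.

147.7 m

θ_c = arcsin(1252/2375) = 31.81°, so cos θ_c = 0.8498 and tᵢ = 2h cos θ_c/V₁ = 0.0558 s.
At crossover x/V₁ = x/V₂ + tᵢ ⇒ x = tᵢ/(1/V₁ − 1/V₂) = 0.05579/(7.9872e-04 − 4.2105e-04) = 147.73 m.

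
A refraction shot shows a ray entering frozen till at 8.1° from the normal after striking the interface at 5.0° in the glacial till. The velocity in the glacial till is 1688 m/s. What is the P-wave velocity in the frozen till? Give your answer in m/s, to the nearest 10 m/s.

sin 5.0° = 0.0872; sin 8.1° = 0.1409.
V₂ = V₁·(sin θ₂/sin θ₁) = 1688·(0.1409/0.0872) = 2728.92 m/s.

2730 m/s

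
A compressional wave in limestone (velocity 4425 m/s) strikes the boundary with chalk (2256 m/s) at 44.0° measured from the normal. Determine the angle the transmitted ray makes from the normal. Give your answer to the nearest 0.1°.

20.7°

Snell's law: sin θ₂ = (V₂/V₁)·sin θ₁ = (2256/4425)·sin 44.0° = 0.3542.
θ₂ = sin⁻¹(0.3542) = 20.74° (from vertical).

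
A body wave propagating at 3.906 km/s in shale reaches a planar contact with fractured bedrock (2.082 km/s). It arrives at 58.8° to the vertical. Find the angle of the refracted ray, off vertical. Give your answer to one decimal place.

27.1°

sin θ₁/V₁ = sin θ₂/V₂ ⇒ sin θ₂ = 2.082·sin 58.8°/3.906 = 2.082·0.8554/3.906 = 0.4559.
θ₂ = sin⁻¹(0.4559) = 27.12° (from vertical).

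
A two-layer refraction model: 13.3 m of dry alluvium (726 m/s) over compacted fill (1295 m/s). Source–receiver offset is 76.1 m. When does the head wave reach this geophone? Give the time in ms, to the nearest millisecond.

89 ms

t = x/V₂ + 2h·√(V₂²−V₁²)/(V₁V₂).
√(V₂²−V₁²) = √(1295²−726²) = 1072.4 m/s; delay term = 2·13.3·1072.4/(726·1295) = 0.03034 s.
t = 76.1/1295 + 0.03034 = 0.08910 s.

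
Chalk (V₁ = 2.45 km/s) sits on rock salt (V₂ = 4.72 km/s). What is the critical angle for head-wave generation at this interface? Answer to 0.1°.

31.3°

At critical incidence the refracted ray runs along the interface (θ₂ = 90°), so sin θ_c = V₁/V₂.
θ_c = arcsin(2.45/4.72) = arcsin 0.5191 = 31.27°.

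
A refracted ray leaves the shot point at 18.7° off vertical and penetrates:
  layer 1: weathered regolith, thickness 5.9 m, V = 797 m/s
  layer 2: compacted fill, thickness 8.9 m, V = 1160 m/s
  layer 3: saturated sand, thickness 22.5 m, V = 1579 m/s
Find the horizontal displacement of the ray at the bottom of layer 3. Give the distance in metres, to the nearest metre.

25 m

Apply Snell's law at each interface; in layer i the horizontal offset is hᵢ·tan θᵢ.
Layer 1: θ = 18.70°; offset = 5.9·tan 18.70° = 1.997 m.
Layer 2: sin θ = 1160·sin 18.7°/797 = 0.4666, θ = 27.82°; offset = 8.9·tan 27.82° = 4.696 m.
Layer 3: sin θ = 1579·sin 18.7°/797 = 0.6352, θ = 39.43°; offset = 22.5·tan 39.43° = 18.504 m.
Σ offsets = 25.197 m.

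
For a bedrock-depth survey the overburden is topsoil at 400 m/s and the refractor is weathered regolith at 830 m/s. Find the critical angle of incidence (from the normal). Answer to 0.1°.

28.8°

Critical incidence: sin θ_c = V₁/V₂ = 400/830 = 0.4819.
θ_c = arcsin 0.4819 = 28.81°.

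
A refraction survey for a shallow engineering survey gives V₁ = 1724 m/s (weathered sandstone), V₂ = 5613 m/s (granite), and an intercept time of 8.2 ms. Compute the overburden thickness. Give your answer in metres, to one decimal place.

θ_c = arcsin(1724/5613) = 17.89°; cos θ_c = 0.9517.
tᵢ = 2h cos θ_c/V₁ ⇒ h = tᵢ·V₁/(2 cos θ_c) = 0.0082·1724/(2·0.9517) = 7.43 m.

7.4 m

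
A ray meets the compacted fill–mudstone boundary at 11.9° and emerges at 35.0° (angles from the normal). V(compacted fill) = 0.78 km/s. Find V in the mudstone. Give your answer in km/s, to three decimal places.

2.170 km/s

sin 11.9° = 0.2062; sin 35.0° = 0.5736.
V₂ = V₁·(sin θ₂/sin θ₁) = 0.78·(0.5736/0.2062) = 2.170 km/s.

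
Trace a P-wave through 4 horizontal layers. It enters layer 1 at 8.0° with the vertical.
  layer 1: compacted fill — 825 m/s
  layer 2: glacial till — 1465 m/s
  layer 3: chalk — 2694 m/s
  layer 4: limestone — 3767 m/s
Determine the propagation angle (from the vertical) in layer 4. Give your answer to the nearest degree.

39°

Ray parameter p = sin 8.0° / 825 = 1.6869e-04 s/m.
sin θ_4 = p·V_4 = 1.6869e-04 × 3767 = 0.6355.
θ_4 = arcsin 0.6355 = 39.46°.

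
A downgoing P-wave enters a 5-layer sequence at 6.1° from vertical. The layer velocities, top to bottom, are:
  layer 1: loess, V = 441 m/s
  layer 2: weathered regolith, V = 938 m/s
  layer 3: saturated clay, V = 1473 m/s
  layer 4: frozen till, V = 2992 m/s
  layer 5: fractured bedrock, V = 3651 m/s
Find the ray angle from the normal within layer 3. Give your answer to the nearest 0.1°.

20.8°

Snell's law across each interface conserves sin θ / V, so sin θ_3 = V_3·sin θ₁/V₁.
sin θ_3 = 1473 × sin 6.1° / 441 = 0.3549.
θ_3 = arcsin 0.3549 = 20.79°.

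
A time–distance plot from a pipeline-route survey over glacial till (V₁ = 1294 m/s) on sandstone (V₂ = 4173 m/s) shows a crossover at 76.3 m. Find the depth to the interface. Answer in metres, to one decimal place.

x_cross = 2h·√((V₂+V₁)/(V₂−V₁)) → h = x_cross / (2·√((V₂+V₁)/(V₂−V₁))).
√((V₂+V₁)/(V₂−V₁)) = √((4173+1294)/(4173−1294)) = 1.3780.
h = 76.3 / (2·1.3780) = 27.68 m.

27.7 m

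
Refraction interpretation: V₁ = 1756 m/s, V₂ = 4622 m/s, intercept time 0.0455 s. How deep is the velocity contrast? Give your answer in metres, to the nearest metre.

43 m

h = tᵢ·V₁·V₂ / (2·√(V₂²−V₁²)).
√(V₂²−V₁²) = √(4622² − 1756²) = 4275.4 m/s.
h = 0.0455 s × 1756 × 4622 / (2 × 4275.4) = 43.19 m.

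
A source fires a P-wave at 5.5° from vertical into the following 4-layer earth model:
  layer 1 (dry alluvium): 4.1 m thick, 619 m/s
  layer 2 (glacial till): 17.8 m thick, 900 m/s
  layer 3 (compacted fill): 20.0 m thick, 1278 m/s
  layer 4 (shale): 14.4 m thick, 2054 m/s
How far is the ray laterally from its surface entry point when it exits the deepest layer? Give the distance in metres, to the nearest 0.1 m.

11.8 m

Apply Snell's law at each interface; in layer i the horizontal offset is hᵢ·tan θᵢ.
Layer 1: θ = 5.50°; offset = 4.1·tan 5.50° = 0.395 m.
Layer 2: sin θ = 900·sin 5.5°/619 = 0.1394, θ = 8.01°; offset = 17.8·tan 8.01° = 2.505 m.
Layer 3: sin θ = 1278·sin 5.5°/619 = 0.1979, θ = 11.41°; offset = 20.0·tan 11.41° = 4.038 m.
Layer 4: sin θ = 2054·sin 5.5°/619 = 0.3180, θ = 18.54°; offset = 14.4·tan 18.54° = 4.831 m.
Total horizontal offset = 11.768 m.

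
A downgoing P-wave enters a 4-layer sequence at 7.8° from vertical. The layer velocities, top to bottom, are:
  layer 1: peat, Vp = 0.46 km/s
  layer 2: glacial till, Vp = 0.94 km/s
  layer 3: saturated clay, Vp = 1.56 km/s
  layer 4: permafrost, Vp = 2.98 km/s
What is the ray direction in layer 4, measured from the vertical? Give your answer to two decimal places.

61.55°

Snell's law across each interface conserves sin θ / V, so sin θ_4 = V_4·sin θ₁/V₁.
sin θ_4 = 2.98 × sin 7.8° / 0.46 = 0.8792.
θ_4 = 61.55° from the vertical.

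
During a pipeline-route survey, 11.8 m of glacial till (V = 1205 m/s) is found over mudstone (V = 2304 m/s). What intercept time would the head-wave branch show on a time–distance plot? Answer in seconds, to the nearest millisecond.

θ_c = arcsin(V₁/V₂) = arcsin(1205/2304) = 31.53°; cos θ_c = 0.8523.
tᵢ = 2h·cos θ_c / V₁ = 2·11.8·0.8523 / 1205 = 0.01669 s.

0.017 s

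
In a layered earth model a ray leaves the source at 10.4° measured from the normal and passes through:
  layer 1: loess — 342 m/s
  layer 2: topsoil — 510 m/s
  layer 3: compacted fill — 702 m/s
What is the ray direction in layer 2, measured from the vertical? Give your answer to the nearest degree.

Ray parameter p = sin 10.4° / 342 = 5.2783e-04 s/m.
sin θ_2 = p·V_2 = 5.2783e-04 × 510 = 0.2692.
θ_2 = arcsin 0.2692 = 15.62°.

16°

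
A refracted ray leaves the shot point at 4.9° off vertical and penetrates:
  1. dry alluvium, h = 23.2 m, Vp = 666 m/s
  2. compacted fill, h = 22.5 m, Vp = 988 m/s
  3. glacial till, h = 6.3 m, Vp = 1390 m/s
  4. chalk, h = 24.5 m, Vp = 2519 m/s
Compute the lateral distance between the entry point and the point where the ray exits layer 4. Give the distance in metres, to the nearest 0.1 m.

Apply Snell's law at each interface; in layer i the horizontal offset is hᵢ·tan θᵢ.
Layer 1: θ = 4.90°; offset = 23.2·tan 4.90° = 1.989 m.
Layer 2: sin θ = 988·sin 4.9°/666 = 0.1267, θ = 7.28°; offset = 22.5·tan 7.28° = 2.874 m.
Layer 3: sin θ = 1390·sin 4.9°/666 = 0.1783, θ = 10.27°; offset = 6.3·tan 10.27° = 1.141 m.
Layer 4: sin θ = 2519·sin 4.9°/666 = 0.3231, θ = 18.85°; offset = 24.5·tan 18.85° = 8.364 m.
Summing the layer offsets gives 14.368 m.

14.4 m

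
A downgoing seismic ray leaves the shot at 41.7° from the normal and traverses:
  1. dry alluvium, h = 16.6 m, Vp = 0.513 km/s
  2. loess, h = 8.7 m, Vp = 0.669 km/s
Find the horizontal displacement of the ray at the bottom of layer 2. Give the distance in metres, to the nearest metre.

30 m

p = sin θ₁/V₁ = sin 41.7°/0.513 = 1.2967e+00 s/km is conserved through the stack.
Layer 1: θ = 41.70°; offset = 16.6·tan 41.70° = 14.790 m.
Layer 2: sin θ = p·0.669 = 0.8675 → θ = 60.17°; offset = 8.7·tan 60.17° = 15.174 m.
Total horizontal offset = 29.964 m.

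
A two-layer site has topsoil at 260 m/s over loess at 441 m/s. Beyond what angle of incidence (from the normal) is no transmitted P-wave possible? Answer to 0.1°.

At critical incidence the refracted ray runs along the interface (θ₂ = 90°), so sin θ_c = V₁/V₂.
θ_c = arcsin(260/441) = arcsin 0.5896 = 36.13°.

36.1°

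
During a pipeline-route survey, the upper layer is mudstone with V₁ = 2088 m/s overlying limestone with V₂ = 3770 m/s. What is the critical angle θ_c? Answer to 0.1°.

33.6°

At critical incidence the refracted ray runs along the interface (θ₂ = 90°), so sin θ_c = V₁/V₂.
θ_c = arcsin(2088/3770) = arcsin 0.5538 = 33.63°.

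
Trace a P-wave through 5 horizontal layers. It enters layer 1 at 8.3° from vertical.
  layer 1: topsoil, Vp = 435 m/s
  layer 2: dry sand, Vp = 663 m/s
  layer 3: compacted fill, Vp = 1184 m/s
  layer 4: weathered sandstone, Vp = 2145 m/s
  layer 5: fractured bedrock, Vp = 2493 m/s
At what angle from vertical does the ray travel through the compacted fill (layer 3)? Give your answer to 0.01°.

23.14°

Snell's law across each interface conserves sin θ / V, so sin θ_3 = V_3·sin θ₁/V₁.
sin θ_3 = 1184 × sin 8.3° / 435 = 0.3929.
θ_3 = 23.14° from the vertical.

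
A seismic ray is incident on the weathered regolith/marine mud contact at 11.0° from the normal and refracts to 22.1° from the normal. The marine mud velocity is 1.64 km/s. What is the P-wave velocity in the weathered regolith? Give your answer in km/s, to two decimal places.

0.83 km/s

sin 11.0° = 0.1908; sin 22.1° = 0.3762.
V₁ = V₂·(sin θ₁/sin θ₂) = 1.64·(0.1908/0.3762) = 0.83 km/s.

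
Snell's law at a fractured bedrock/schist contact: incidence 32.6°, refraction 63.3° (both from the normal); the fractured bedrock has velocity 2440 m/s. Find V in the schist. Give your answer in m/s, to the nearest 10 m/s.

4050 m/s

sin 32.6° = 0.5388; sin 63.3° = 0.8934.
V₂ = V₁·(sin θ₂/sin θ₁) = 2440·(0.8934/0.5388) = 4045.92 m/s.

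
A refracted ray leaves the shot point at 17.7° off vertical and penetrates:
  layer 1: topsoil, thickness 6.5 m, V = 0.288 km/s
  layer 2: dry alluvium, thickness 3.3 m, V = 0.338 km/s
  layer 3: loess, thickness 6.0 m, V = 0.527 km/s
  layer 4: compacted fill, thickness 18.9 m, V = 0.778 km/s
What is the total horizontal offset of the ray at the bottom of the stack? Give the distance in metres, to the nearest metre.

35 m

p = sin θ₁/V₁ = sin 17.7°/0.288 = 1.0557e+00 s/km is conserved through the stack.
Layer 1: θ = 17.70°; offset = 6.5·tan 17.70° = 2.074 m.
Layer 2: sin θ = p·0.338 = 0.3568 → θ = 20.90°; offset = 3.3·tan 20.90° = 1.260 m.
Layer 3: sin θ = p·0.527 = 0.5563 → θ = 33.80°; offset = 6.0·tan 33.80° = 4.017 m.
Layer 4: sin θ = p·0.778 = 0.8213 → θ = 55.22°; offset = 18.9·tan 55.22° = 27.210 m.
Summing the layer offsets gives 34.562 m.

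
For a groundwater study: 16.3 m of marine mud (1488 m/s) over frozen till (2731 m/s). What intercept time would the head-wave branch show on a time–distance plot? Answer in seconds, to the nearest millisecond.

θ_c = arcsin(V₁/V₂) = arcsin(1488/2731) = 33.01°; cos θ_c = 0.8385.
tᵢ = 2h·cos θ_c / V₁ = 2·16.3·0.8385 / 1488 = 0.01837 s.

0.018 s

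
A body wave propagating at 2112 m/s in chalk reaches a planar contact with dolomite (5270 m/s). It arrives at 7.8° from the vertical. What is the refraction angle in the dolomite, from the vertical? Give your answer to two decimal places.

Snell's law: sin θ₂ = (V₂/V₁)·sin θ₁ = (5270/2112)·sin 7.8° = 0.3386.
θ₂ = sin⁻¹(0.3386) = 19.79° (from vertical).

19.79°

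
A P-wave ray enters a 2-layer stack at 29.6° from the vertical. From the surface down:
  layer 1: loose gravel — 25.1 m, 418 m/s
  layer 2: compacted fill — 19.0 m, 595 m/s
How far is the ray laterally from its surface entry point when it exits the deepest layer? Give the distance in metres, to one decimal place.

Apply Snell's law at each interface; in layer i the horizontal offset is hᵢ·tan θᵢ.
Layer 1: θ = 29.60°; offset = 25.1·tan 29.60° = 14.259 m.
Layer 2: sin θ = 595·sin 29.6°/418 = 0.7031, θ = 44.68°; offset = 19.0·tan 44.68° = 18.786 m.
Summing the layer offsets gives 33.045 m.

33.0 m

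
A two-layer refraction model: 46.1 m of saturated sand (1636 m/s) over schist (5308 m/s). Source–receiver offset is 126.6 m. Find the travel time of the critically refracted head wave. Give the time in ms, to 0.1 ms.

77.5 ms

θ_c = arcsin(V₁/V₂) = arcsin(1636/5308) = 17.95°, cos θ_c = 0.9513.
Intercept time tᵢ = 2h cos θ_c / V₁ = 2·46.1·0.9513/1636 = 0.05361 s.
t = x/V₂ + tᵢ = 126.6/5308 + 0.05361 = 0.07746 s.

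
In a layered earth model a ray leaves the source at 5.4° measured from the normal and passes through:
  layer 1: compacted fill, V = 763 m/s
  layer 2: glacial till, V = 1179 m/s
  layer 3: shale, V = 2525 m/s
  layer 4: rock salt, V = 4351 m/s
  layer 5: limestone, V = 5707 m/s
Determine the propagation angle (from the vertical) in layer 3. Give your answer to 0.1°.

Ray parameter p = sin 5.4° / 763 = 1.2334e-04 s/m.
sin θ_3 = p·V_3 = 1.2334e-04 × 2525 = 0.3114.
θ_3 = 18.15° from the vertical.

18.1°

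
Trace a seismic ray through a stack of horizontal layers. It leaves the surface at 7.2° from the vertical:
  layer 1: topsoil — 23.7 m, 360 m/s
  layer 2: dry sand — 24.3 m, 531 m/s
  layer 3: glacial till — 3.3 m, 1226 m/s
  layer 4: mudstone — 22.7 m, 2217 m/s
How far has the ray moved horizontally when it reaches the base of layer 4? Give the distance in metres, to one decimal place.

36.7 m

Ray parameter p = sin 7.2° / 360 m/s = 3.4815e-04 s/m.
Layer 1: θ = 7.20°; offset = 23.7·tan 7.20° = 2.994 m.
Layer 2: sin θ = p·531 = 0.1849 → θ = 10.65°; offset = 24.3·tan 10.65° = 4.571 m.
Layer 3: sin θ = p·1226 = 0.4268 → θ = 25.27°; offset = 3.3·tan 25.27° = 1.558 m.
Layer 4: sin θ = p·2217 = 0.7718 → θ = 50.52°; offset = 22.7·tan 50.52° = 27.557 m.
Total horizontal offset = 36.679 m.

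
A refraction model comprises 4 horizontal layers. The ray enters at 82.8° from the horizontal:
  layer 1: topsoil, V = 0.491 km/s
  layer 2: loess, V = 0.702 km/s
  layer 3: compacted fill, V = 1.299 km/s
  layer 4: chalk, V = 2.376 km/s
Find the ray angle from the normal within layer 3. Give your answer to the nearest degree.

19°

From the normal: θ₁ = 90° − 82.8° = 7.2°.
Snell's law across each interface conserves sin θ / V, so sin θ_3 = V_3·sin θ₁/V₁.
sin θ_3 = 1.299 × sin 7.2° / 0.491 = 0.3316.
θ_3 = arcsin 0.3316 = 19.36°.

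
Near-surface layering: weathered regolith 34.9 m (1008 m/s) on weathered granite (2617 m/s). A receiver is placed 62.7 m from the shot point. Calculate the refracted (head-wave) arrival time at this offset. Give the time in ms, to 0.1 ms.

87.9 ms

θ_c = arcsin(V₁/V₂) = arcsin(1008/2617) = 22.65°, cos θ_c = 0.9228.
Intercept time tᵢ = 2h cos θ_c / V₁ = 2·34.9·0.9228/1008 = 0.06390 s.
t = x/V₂ + tᵢ = 62.7/2617 + 0.06390 = 0.08786 s.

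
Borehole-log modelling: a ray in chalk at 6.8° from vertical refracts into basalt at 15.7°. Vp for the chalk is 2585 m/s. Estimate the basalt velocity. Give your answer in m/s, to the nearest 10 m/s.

5910 m/s

Snell's law: sin 6.8°/V₁ = sin 15.7°/V₂.
V₂ = V₁·sin 15.7°/sin 6.8° = 2585 × 2.2854 = 5907.76 m/s.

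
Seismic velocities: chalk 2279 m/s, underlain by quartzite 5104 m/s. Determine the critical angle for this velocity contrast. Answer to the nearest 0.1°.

At critical incidence the refracted ray runs along the interface (θ₂ = 90°), so sin θ_c = V₁/V₂.
θ_c = arcsin(2279/5104) = arcsin 0.4465 = 26.52°.

26.5°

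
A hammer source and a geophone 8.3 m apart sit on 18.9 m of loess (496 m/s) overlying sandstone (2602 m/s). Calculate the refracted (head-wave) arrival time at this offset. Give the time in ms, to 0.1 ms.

78.0 ms

t = x/V₂ + 2h·√(V₂²−V₁²)/(V₁V₂).
√(V₂²−V₁²) = √(2602²−496²) = 2554.3 m/s; delay term = 2·18.9·2554.3/(496·2602) = 0.07481 s.
t = 8.3/2602 + 0.07481 = 0.07800 s.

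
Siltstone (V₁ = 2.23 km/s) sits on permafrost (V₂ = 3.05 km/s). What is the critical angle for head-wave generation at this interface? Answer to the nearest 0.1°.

47.0°

At critical incidence the refracted ray runs along the interface (θ₂ = 90°), so sin θ_c = V₁/V₂.
θ_c = arcsin(2.23/3.05) = arcsin 0.7311 = 46.98°.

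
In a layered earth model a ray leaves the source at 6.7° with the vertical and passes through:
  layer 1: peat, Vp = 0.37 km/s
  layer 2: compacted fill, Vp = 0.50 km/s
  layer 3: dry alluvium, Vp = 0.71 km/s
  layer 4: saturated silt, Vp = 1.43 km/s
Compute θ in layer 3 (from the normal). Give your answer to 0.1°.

Ray parameter p = sin 6.7° / 0.37 = 3.1533e-01 s/km.
sin θ_3 = p·V_3 = 3.1533e-01 × 0.71 = 0.2239.
θ_3 = arcsin 0.2239 = 12.94°.

12.9°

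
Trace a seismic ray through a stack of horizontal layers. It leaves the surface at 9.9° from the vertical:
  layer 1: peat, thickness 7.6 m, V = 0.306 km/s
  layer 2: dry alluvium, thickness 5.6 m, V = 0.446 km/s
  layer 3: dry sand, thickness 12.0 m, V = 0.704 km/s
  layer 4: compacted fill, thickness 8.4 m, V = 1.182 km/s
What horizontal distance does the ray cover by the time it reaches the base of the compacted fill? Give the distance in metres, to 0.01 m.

Apply Snell's law at each interface; in layer i the horizontal offset is hᵢ·tan θᵢ.
Layer 1: θ = 9.90°; offset = 7.6·tan 9.90° = 1.3264 m.
Layer 2: sin θ = 0.446·sin 9.9°/0.306 = 0.2506, θ = 14.51°; offset = 5.6·tan 14.51° = 1.4496 m.
Layer 3: sin θ = 0.704·sin 9.9°/0.306 = 0.3955, θ = 23.30°; offset = 12.0·tan 23.30° = 5.1681 m.
Layer 4: sin θ = 1.182·sin 9.9°/0.306 = 0.6641, θ = 41.61°; offset = 8.4·tan 41.61° = 7.4617 m.
Σ offsets = 15.4058 m.

15.41 m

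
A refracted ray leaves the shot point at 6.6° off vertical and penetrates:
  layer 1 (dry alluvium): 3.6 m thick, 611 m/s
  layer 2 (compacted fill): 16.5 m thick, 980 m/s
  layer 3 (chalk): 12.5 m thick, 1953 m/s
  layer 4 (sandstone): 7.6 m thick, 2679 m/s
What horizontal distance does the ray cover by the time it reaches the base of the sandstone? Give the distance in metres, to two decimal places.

Apply Snell's law at each interface; in layer i the horizontal offset is hᵢ·tan θᵢ.
Layer 1: θ = 6.60°; offset = 3.6·tan 6.60° = 0.4165 m.
Layer 2: sin θ = 980·sin 6.6°/611 = 0.1844, θ = 10.62°; offset = 16.5·tan 10.62° = 3.0948 m.
Layer 3: sin θ = 1953·sin 6.6°/611 = 0.3674, θ = 21.55°; offset = 12.5·tan 21.55° = 4.9376 m.
Layer 4: sin θ = 2679·sin 6.6°/611 = 0.5040, θ = 30.26°; offset = 7.6·tan 30.26° = 4.4343 m.
Total horizontal offset = 12.8833 m.

12.88 m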